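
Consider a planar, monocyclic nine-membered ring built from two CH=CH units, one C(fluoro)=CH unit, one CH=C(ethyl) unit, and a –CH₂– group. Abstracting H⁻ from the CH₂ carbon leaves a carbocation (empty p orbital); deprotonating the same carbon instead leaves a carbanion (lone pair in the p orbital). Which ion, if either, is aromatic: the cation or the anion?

The anion

Both ions have a continuous loop of p orbitals — each ring atom is sp².
Cation: 4 × 2 + 0 = 8 π electrons → 4(2), antiaromatic.
Anion: 4 × 2 + 2 = 10 π electrons → 4(2)+2, aromatic.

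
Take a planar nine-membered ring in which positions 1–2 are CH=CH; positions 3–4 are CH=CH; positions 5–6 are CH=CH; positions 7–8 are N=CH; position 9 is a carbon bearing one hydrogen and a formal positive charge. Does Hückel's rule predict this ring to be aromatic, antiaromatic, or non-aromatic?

Every ring atom contributes a p orbital perpendicular to the ring (each doubly-bonded ring atom is sp² with one p-orbital electron; the doubly-bonded nitrogens are pyridine-type — their lone pairs lie in the ring plane, leaving one electron in the p orbital; the carbocation has an empty p orbital), so the π system is cyclic and fully conjugated.
Counting π electrons: 4 × 2 = 8 from the double-bond units + 0 from the CH(+) atom = 8.
8 = 4(2); a planar, fully conjugated 4n system is antiaromatic.

Antiaromatic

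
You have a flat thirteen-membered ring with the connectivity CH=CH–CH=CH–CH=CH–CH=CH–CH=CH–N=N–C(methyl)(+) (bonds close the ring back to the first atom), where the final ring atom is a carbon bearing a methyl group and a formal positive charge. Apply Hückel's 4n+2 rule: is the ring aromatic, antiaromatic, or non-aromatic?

Antiaromatic

The p orbitals form a continuous loop: every atom in a ring double bond is sp² and brings one electron to the p orbital; each =N– nitrogen is pyridine-type (lone pair in the sp² plane, one electron in the p orbital); the carbocation has an empty p orbital. The ring is fully conjugated.
Adding the contributions, 6 × 2 = 12 from the double-bond units + 0 from the C(methyl)(+) atom = 12.
12 is a 4n count (n = 3), so the planar conjugated ring is antiaromatic.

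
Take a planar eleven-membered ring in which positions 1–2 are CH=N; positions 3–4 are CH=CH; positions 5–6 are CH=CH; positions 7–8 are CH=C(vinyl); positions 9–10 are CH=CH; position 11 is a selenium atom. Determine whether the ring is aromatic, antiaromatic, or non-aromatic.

The p orbitals form a continuous loop: each doubly-bonded ring atom is sp² with one p-orbital electron; each =N– nitrogen is pyridine-type (lone pair in the sp² plane, one electron in the p orbital); the selenium donates one lone pair from its p orbital. The ring is fully conjugated.
Counting π electrons: 5 × 2 = 10 from the double-bond units + 2 from the Se atom = 12.
12 is a 4n count (n = 3), so the planar conjugated ring is antiaromatic.

Antiaromatic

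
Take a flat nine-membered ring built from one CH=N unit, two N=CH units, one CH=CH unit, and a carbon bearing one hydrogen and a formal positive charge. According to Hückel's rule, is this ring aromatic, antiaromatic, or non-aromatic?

All ring atoms are sp² and supply a p orbital to the ring (each doubly-bonded ring atom is sp² with one p-orbital electron; each sp² =N– keeps its lone pair in-plane and puts one electron into the π system; the carbocation has an empty p orbital); the conjugation is uninterrupted.
π-electron count: 4 × 2 = 8 from the double-bond units + 0 from the CH(+) atom = 8.
8 = 4(2); a planar, fully conjugated 4n system is antiaromatic.

Antiaromatic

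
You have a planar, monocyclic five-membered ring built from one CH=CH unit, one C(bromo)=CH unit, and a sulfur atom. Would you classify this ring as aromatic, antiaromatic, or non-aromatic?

Aromatic

All ring atoms are sp² and supply a p orbital to the ring (each doubly-bonded ring atom is sp² with one p-orbital electron; the sulfur donates one lone pair from its p orbital); the conjugation is uninterrupted.
Tallying contributions gives 2 × 2 = 4 from the double-bond units + 2 from the S atom = 6.
That gives a 4n+2 count (6, n = 1).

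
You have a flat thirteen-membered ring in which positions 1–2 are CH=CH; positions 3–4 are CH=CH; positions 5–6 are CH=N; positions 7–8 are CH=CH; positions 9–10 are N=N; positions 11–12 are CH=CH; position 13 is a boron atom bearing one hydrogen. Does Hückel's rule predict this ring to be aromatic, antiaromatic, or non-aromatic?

Antiaromatic

Check conjugation: the double-bond atoms are sp², each contributing one p electron; each =N– nitrogen is pyridine-type (lone pair in the sp² plane, one electron in the p orbital); the boron has an empty p orbital — every position has a p orbital, so the cyclic π system is continuous.
Tallying contributions gives 6 × 2 = 12 from the double-bond units + 0 from the BH atom = 12.
With 12 = 4·3 π electrons, Hückel's rule classifies the planar ring as antiaromatic.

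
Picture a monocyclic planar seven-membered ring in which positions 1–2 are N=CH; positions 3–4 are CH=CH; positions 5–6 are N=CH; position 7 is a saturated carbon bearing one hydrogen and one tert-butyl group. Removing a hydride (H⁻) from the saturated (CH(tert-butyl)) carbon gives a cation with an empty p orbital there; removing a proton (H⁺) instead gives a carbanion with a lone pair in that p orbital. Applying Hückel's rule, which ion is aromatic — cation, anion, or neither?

In either ion the ring is fully conjugated: every atom, including the new sp² carbon, supplies a p orbital.
Cation: 3 × 2 + 0 = 6 π electrons → 4(1)+2, aromatic.
Anion: 3 × 2 + 2 = 8 π electrons → 4(2), antiaromatic.

The cation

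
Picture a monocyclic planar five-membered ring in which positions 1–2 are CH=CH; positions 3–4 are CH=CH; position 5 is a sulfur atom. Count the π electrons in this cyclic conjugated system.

6

Check conjugation: every atom in a ring double bond is sp² and brings one electron to the p orbital; the sulfur donates one lone pair from its p orbital — every position has a p orbital, so the cyclic π system is continuous.
Adding the contributions, 2 × 2 = 4 from the double-bond units + 2 from the S atom = 6.
This is thiophene.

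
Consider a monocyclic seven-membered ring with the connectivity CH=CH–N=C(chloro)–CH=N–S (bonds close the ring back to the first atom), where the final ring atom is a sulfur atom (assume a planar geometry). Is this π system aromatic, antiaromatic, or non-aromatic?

The p orbitals form a continuous loop: the double-bond atoms are sp², each contributing one p electron; the doubly-bonded nitrogens are pyridine-type — their lone pairs lie in the ring plane, leaving one electron in the p orbital; the sulfur donates one lone pair from its p orbital. The ring is fully conjugated.
π-electron count: 3 × 2 = 6 from the double-bond units + 2 from the S atom = 8.
A 4n π count (8, n = 2) in a planar conjugated ring means antiaromatic.

Antiaromatic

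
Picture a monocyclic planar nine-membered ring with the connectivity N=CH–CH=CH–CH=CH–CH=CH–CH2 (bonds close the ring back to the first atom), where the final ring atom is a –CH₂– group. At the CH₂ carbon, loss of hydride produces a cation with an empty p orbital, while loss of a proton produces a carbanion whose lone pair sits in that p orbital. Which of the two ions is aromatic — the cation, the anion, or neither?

In either ion the ring is fully conjugated: every atom, including the new sp² carbon, supplies a p orbital.
Cation: 4 × 2 + 0 = 8 π electrons → 4(2), antiaromatic.
Anion: 4 × 2 + 2 = 10 π electrons → 4(2)+2, aromatic.

The anion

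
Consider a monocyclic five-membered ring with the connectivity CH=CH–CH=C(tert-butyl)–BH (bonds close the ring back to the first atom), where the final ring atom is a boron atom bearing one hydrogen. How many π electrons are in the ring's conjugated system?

Every ring atom contributes a p orbital perpendicular to the ring (every atom in a ring double bond is sp² and brings one electron to the p orbital; the boron has an empty p orbital), so the π system is cyclic and fully conjugated.
Tallying contributions gives 2 × 2 = 4 from the double-bond units + 0 from the BH atom = 4.

4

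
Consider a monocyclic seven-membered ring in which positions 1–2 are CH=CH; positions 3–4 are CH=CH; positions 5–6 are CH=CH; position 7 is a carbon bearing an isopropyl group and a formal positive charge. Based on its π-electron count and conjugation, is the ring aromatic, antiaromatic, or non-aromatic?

Every ring atom contributes a p orbital perpendicular to the ring (every atom in a ring double bond is sp² and brings one electron to the p orbital; the carbocation has an empty p orbital), so the π system is cyclic and fully conjugated.
Tallying contributions gives 3 × 2 = 6 from the double-bond units + 0 from the C(isopropyl)(+) atom = 6.
With 6 π electrons (n = 1), the Hückel 4n+2 condition holds.

Aromatic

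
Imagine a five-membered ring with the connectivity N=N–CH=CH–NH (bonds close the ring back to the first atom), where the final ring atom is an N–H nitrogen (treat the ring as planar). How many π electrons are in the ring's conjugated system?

6

Every ring atom contributes a p orbital perpendicular to the ring (each doubly-bonded ring atom is sp² with one p-orbital electron; each =N– nitrogen is pyridine-type (lone pair in the sp² plane, one electron in the p orbital); the pyrrole-type nitrogen donates its lone pair from the p orbital), so the π system is cyclic and fully conjugated.
Adding the contributions, 2 × 2 = 4 from the double-bond units + 2 from the NH atom = 6.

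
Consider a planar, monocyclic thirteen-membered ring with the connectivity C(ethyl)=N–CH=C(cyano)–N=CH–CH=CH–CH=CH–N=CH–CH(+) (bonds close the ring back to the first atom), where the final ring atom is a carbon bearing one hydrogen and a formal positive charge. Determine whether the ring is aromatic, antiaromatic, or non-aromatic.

All ring atoms are sp² and supply a p orbital to the ring (every atom in a ring double bond is sp² and brings one electron to the p orbital; the doubly-bonded nitrogens are pyridine-type — their lone pairs lie in the ring plane, leaving one electron in the p orbital; the carbocation has an empty p orbital); the conjugation is uninterrupted.
π-electron count: 6 × 2 = 12 from the double-bond units + 0 from the CH(+) atom = 12.
12 is a 4n count (n = 3), so the planar conjugated ring is antiaromatic.

Antiaromatic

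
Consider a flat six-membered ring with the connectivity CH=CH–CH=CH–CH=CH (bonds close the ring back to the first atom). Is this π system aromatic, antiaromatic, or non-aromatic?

Check conjugation: every atom in a ring double bond is sp² and brings one electron to the p orbital — every position has a p orbital, so the cyclic π system is continuous.
Tallying contributions gives 3 × 2 = 6 from the 3 double-bond units.
Since 6 = 4·1 + 2, the ring meets the 4n+2 criterion.

Aromatic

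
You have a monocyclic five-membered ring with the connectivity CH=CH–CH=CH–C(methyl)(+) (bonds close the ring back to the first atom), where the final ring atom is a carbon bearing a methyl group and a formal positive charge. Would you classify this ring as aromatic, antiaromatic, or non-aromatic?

All ring atoms are sp² and supply a p orbital to the ring (each doubly-bonded ring atom is sp² with one p-orbital electron; the carbocation has an empty p orbital); the conjugation is uninterrupted.
π-electron count: 2 × 2 = 4 from the double-bond units + 0 from the C(methyl)(+) atom = 4.
A 4n π count (4, n = 1) in a planar conjugated ring means antiaromatic.

Antiaromatic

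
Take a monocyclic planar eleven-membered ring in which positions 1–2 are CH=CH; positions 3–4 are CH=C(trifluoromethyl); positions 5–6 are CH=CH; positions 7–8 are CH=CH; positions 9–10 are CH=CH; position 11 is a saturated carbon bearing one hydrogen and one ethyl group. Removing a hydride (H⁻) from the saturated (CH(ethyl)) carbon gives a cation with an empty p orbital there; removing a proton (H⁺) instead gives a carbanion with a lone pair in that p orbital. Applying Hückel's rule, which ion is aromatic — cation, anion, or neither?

In both ions every ring atom is sp² and contributes a p orbital, so both rings are fully conjugated.
Cation: 5 × 2 + 0 = 10 π electrons → 4(2)+2, aromatic.
Anion: 5 × 2 + 2 = 12 π electrons → 4(3), antiaromatic.

The cation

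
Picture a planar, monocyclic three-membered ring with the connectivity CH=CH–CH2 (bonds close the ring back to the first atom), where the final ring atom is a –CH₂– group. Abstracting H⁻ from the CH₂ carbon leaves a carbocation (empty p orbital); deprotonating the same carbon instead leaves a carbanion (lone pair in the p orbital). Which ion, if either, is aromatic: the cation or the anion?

The cation

Once that carbon is sp², every ring atom has a p orbital and both ions are fully conjugated.
Cation: 1 × 2 + 0 = 2 π electrons → 4(0)+2, aromatic.
Anion: 1 × 2 + 2 = 4 π electrons → 4(1), antiaromatic.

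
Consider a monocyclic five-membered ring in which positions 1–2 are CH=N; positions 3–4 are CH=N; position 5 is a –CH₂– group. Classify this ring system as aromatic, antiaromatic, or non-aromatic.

Because the tetrahedral CH₂ carbon is sp³ and has no p orbital in the ring π system at the CH2 position, the π system cannot extend all the way around the ring.
Hückel's rule only applies to fully conjugated rings, so this one is simply non-aromatic.

Non-aromatic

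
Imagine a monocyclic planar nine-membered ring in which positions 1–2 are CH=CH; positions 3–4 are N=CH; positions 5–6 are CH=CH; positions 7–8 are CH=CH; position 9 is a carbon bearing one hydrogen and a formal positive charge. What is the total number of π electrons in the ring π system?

Check conjugation: each doubly-bonded ring atom is sp² with one p-orbital electron; each sp² =N– keeps its lone pair in-plane and puts one electron into the π system; the carbocation has an empty p orbital — every position has a p orbital, so the cyclic π system is continuous.
Counting π electrons: 4 × 2 = 8 from the double-bond units + 0 from the CH(+) atom = 8.

8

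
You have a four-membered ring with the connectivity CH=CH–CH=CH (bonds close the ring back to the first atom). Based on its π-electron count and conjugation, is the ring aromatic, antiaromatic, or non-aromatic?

Every ring atom contributes a p orbital perpendicular to the ring (each doubly-bonded ring atom is sp² with one p-orbital electron), so the π system is cyclic and fully conjugated.
Adding the contributions, 2 × 2 = 4 from the 2 double-bond units.
A 4n π count (4, n = 1) in a planar conjugated ring means antiaromatic.
(This ring is cyclobutadiene.)

Antiaromatic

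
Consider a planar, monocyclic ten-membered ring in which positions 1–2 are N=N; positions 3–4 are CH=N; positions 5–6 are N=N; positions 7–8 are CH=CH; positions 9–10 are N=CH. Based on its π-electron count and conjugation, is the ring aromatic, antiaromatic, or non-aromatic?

All ring atoms are sp² and supply a p orbital to the ring (the double-bond atoms are sp², each contributing one p electron; the doubly-bonded nitrogens are pyridine-type — their lone pairs lie in the ring plane, leaving one electron in the p orbital); the conjugation is uninterrupted.
π-electron count: 5 × 2 = 10 from the 5 double-bond units.
10 = 4(2) + 2, which satisfies Hückel's 4n+2 rule.

Aromatic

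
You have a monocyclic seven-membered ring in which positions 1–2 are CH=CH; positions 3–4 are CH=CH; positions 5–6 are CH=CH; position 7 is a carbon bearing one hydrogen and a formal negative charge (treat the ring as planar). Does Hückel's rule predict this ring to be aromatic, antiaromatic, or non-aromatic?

Antiaromatic

The p orbitals form a continuous loop: every atom in a ring double bond is sp² and brings one electron to the p orbital; the carbanion's lone pair occupies the p orbital. The ring is fully conjugated.
Adding the contributions, 3 × 2 = 6 from the double-bond units + 2 from the CH(-) atom = 8.
With 8 = 4·2 π electrons, Hückel's rule classifies the planar ring as antiaromatic.
(This ring is the cycloheptatrienyl anion.)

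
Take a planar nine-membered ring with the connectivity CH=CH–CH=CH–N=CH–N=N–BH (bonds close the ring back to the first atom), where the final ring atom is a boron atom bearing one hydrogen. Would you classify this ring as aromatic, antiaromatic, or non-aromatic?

Check conjugation: the double-bond atoms are sp², each contributing one p electron; each sp² =N– keeps its lone pair in-plane and puts one electron into the π system; the boron has an empty p orbital — every position has a p orbital, so the cyclic π system is continuous.
Adding the contributions, 4 × 2 = 8 from the double-bond units + 0 from the BH atom = 8.
8 = 4(2); a planar, fully conjugated 4n system is antiaromatic.

Antiaromatic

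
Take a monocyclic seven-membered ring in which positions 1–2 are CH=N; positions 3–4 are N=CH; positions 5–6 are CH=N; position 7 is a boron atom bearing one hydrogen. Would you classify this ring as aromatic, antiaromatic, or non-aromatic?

Aromatic

All ring atoms are sp² and supply a p orbital to the ring (every atom in a ring double bond is sp² and brings one electron to the p orbital; the doubly-bonded nitrogens are pyridine-type — their lone pairs lie in the ring plane, leaving one electron in the p orbital; the boron has an empty p orbital); the conjugation is uninterrupted.
π-electron count: 3 × 2 = 6 from the double-bond units + 0 from the BH atom = 6.
With 6 π electrons (n = 1), the Hückel 4n+2 condition holds.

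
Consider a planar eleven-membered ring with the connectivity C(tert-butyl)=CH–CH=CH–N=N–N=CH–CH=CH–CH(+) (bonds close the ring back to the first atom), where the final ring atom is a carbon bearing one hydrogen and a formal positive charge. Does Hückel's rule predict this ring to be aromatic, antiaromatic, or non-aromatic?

Aromatic

All ring atoms are sp² and supply a p orbital to the ring (each doubly-bonded ring atom is sp² with one p-orbital electron; each sp² =N– keeps its lone pair in-plane and puts one electron into the π system; the carbocation has an empty p orbital); the conjugation is uninterrupted.
Counting π electrons: 5 × 2 = 10 from the double-bond units + 0 from the CH(+) atom = 10.
Since 10 = 4·2 + 2, the ring meets the 4n+2 criterion.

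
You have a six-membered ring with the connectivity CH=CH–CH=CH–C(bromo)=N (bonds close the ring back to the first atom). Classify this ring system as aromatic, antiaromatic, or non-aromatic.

Every ring atom contributes a p orbital perpendicular to the ring (each doubly-bonded ring atom is sp² with one p-orbital electron; each sp² =N– keeps its lone pair in-plane and puts one electron into the π system), so the π system is cyclic and fully conjugated.
Tallying contributions gives 3 × 2 = 6 from the 3 double-bond units.
6 = 4(1) + 2, which satisfies Hückel's 4n+2 rule.

Aromatic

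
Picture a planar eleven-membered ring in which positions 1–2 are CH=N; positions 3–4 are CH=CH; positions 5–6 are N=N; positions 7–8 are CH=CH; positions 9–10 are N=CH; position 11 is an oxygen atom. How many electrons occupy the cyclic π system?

All ring atoms are sp² and supply a p orbital to the ring (every atom in a ring double bond is sp² and brings one electron to the p orbital; the doubly-bonded nitrogens are pyridine-type — their lone pairs lie in the ring plane, leaving one electron in the p orbital; the oxygen donates one lone pair from its p orbital); the conjugation is uninterrupted.
Adding the contributions, 5 × 2 = 10 from the double-bond units + 2 from the O atom = 12.

12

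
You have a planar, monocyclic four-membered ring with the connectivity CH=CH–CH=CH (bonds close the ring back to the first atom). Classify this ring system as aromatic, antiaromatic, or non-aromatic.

Antiaromatic

The p orbitals form a continuous loop: every atom in a ring double bond is sp² and brings one electron to the p orbital. The ring is fully conjugated.
Adding the contributions, 2 × 2 = 4 from the 2 double-bond units.
A 4n π count (4, n = 1) in a planar conjugated ring means antiaromatic.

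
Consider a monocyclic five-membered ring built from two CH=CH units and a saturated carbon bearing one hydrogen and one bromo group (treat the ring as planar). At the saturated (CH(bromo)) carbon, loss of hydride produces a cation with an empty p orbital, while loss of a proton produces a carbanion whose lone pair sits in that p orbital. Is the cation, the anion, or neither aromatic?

Once that carbon is sp², every ring atom has a p orbital and both ions are fully conjugated.
Cation: 2 × 2 + 0 = 4 π electrons → 4(1), antiaromatic.
Anion: 2 × 2 + 2 = 6 π electrons → 4(1)+2, aromatic.

The anion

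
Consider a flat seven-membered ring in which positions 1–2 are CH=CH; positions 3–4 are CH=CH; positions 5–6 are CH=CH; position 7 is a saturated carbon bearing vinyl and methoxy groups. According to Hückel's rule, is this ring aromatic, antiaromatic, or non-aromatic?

Non-aromatic

The C(vinyl)(methoxy) carbon is saturated: that saturated carbon is sp³ and has no p orbital in the ring π system. Conjugation is not continuous around the ring.
Broken conjugation rules out both aromaticity and antiaromaticity.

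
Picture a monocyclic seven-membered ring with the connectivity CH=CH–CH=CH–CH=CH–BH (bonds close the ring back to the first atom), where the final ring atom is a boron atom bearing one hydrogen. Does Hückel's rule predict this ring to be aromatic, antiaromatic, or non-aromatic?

Every ring atom contributes a p orbital perpendicular to the ring (each doubly-bonded ring atom is sp² with one p-orbital electron; the boron has an empty p orbital), so the π system is cyclic and fully conjugated.
π-electron count: 3 × 2 = 6 from the double-bond units + 0 from the BH atom = 6.
Since 6 = 4·1 + 2, the ring meets the 4n+2 criterion.

Aromatic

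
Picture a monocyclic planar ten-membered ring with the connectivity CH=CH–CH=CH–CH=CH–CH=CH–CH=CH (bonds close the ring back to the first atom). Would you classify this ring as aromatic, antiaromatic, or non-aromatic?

Aromatic

Check conjugation: every atom in a ring double bond is sp² and brings one electron to the p orbital — every position has a p orbital, so the cyclic π system is continuous.
π-electron count: 5 × 2 = 10 from the 5 double-bond units.
That gives a 4n+2 count (10, n = 2).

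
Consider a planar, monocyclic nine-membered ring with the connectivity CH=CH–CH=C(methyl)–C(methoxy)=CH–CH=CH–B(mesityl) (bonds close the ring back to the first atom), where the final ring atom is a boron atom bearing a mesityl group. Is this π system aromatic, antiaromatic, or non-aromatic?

Every ring atom contributes a p orbital perpendicular to the ring (the double-bond atoms are sp², each contributing one p electron; the boron has an empty p orbital), so the π system is cyclic and fully conjugated.
Tallying contributions gives 4 × 2 = 8 from the double-bond units + 0 from the B(mesityl) atom = 8.
8 = 4(2); a planar, fully conjugated 4n system is antiaromatic.

Antiaromatic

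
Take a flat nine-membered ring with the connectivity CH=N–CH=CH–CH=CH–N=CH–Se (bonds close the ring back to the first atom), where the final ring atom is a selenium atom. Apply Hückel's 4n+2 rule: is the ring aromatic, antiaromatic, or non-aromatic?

Check conjugation: each doubly-bonded ring atom is sp² with one p-orbital electron; each =N– nitrogen is pyridine-type (lone pair in the sp² plane, one electron in the p orbital); the selenium donates one lone pair from its p orbital — every position has a p orbital, so the cyclic π system is continuous.
Adding the contributions, 4 × 2 = 8 from the double-bond units + 2 from the Se atom = 10.
That gives a 4n+2 count (10, n = 2).

Aromatic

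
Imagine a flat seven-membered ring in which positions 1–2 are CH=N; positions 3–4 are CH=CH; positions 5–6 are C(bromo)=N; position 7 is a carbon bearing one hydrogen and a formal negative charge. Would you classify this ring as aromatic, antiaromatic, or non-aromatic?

Antiaromatic

Check conjugation: every atom in a ring double bond is sp² and brings one electron to the p orbital; each sp² =N– keeps its lone pair in-plane and puts one electron into the π system; the carbanion's lone pair occupies the p orbital — every position has a p orbital, so the cyclic π system is continuous.
π-electron count: 3 × 2 = 6 from the double-bond units + 2 from the CH(-) atom = 8.
A 4n π count (8, n = 2) in a planar conjugated ring means antiaromatic.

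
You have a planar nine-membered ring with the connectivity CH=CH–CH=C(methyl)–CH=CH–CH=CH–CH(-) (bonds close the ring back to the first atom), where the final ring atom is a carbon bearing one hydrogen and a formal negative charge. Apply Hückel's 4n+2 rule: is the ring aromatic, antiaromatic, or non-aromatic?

Every ring atom contributes a p orbital perpendicular to the ring (every atom in a ring double bond is sp² and brings one electron to the p orbital; the carbanion's lone pair occupies the p orbital), so the π system is cyclic and fully conjugated.
π-electron count: 4 × 2 = 8 from the double-bond units + 2 from the CH(-) atom = 10.
10 = 4(2) + 2, which satisfies Hückel's 4n+2 rule.

Aromatic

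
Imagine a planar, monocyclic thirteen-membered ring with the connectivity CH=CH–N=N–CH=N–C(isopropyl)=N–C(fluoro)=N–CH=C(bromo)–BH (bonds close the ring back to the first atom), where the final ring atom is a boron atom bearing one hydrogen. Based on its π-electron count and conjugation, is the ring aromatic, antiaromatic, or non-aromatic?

Antiaromatic

The p orbitals form a continuous loop: every atom in a ring double bond is sp² and brings one electron to the p orbital; each =N– nitrogen is pyridine-type (lone pair in the sp² plane, one electron in the p orbital); the boron has an empty p orbital. The ring is fully conjugated.
π-electron count: 6 × 2 = 12 from the double-bond units + 0 from the BH atom = 12.
12 is a 4n count (n = 3), so the planar conjugated ring is antiaromatic.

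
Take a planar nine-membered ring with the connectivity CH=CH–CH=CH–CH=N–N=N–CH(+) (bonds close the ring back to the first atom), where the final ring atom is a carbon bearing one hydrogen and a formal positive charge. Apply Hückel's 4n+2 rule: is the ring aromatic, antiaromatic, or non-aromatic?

Check conjugation: each doubly-bonded ring atom is sp² with one p-orbital electron; each =N– nitrogen is pyridine-type (lone pair in the sp² plane, one electron in the p orbital); the carbocation has an empty p orbital — every position has a p orbital, so the cyclic π system is continuous.
π-electron count: 4 × 2 = 8 from the double-bond units + 0 from the CH(+) atom = 8.
A 4n π count (8, n = 2) in a planar conjugated ring means antiaromatic.

Antiaromatic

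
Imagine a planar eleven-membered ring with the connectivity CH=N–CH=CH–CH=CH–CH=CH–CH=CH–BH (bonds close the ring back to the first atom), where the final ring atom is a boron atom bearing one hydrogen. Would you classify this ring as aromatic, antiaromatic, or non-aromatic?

Every ring atom contributes a p orbital perpendicular to the ring (every atom in a ring double bond is sp² and brings one electron to the p orbital; each =N– nitrogen is pyridine-type (lone pair in the sp² plane, one electron in the p orbital); the boron has an empty p orbital), so the π system is cyclic and fully conjugated.
Counting π electrons: 5 × 2 = 10 from the double-bond units + 0 from the BH atom = 10.
With 10 π electrons (n = 2), the Hückel 4n+2 condition holds.

Aromatic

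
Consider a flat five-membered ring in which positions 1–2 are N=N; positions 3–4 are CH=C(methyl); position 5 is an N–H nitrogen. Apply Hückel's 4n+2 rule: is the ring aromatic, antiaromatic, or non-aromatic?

All ring atoms are sp² and supply a p orbital to the ring (the double-bond atoms are sp², each contributing one p electron; each =N– nitrogen is pyridine-type (lone pair in the sp² plane, one electron in the p orbital); the pyrrole-type nitrogen donates its lone pair from the p orbital); the conjugation is uninterrupted.
Counting π electrons: 2 × 2 = 4 from the double-bond units + 2 from the NH atom = 6.
6 = 4(1) + 2, which satisfies Hückel's 4n+2 rule.

Aromatic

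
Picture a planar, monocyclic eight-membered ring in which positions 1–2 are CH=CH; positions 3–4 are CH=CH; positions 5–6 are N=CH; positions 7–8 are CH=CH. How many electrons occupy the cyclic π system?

The p orbitals form a continuous loop: the double-bond atoms are sp², each contributing one p electron; the doubly-bonded nitrogens are pyridine-type — their lone pairs lie in the ring plane, leaving one electron in the p orbital. The ring is fully conjugated.
Counting π electrons: 4 × 2 = 8 from the 4 double-bond units.

8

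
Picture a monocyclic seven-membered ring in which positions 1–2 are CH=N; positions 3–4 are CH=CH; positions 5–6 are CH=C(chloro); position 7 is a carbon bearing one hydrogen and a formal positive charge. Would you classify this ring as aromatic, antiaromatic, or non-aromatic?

Aromatic

Every ring atom contributes a p orbital perpendicular to the ring (each doubly-bonded ring atom is sp² with one p-orbital electron; each sp² =N– keeps its lone pair in-plane and puts one electron into the π system; the carbocation has an empty p orbital), so the π system is cyclic and fully conjugated.
π-electron count: 3 × 2 = 6 from the double-bond units + 0 from the CH(+) atom = 6.
Since 6 = 4·1 + 2, the ring meets the 4n+2 criterion.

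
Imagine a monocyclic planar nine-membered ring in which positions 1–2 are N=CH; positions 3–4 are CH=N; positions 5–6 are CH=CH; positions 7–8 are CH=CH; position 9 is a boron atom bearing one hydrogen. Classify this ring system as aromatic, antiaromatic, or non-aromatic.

Antiaromatic

Check conjugation: the double-bond atoms are sp², each contributing one p electron; the doubly-bonded nitrogens are pyridine-type — their lone pairs lie in the ring plane, leaving one electron in the p orbital; the boron has an empty p orbital — every position has a p orbital, so the cyclic π system is continuous.
Tallying contributions gives 4 × 2 = 8 from the double-bond units + 0 from the BH atom = 8.
8 = 4(2); a planar, fully conjugated 4n system is antiaromatic.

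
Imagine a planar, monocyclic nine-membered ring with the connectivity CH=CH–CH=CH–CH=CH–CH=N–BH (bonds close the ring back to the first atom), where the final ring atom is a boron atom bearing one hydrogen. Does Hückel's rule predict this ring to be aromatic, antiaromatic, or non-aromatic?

Antiaromatic

Every ring atom contributes a p orbital perpendicular to the ring (each doubly-bonded ring atom is sp² with one p-orbital electron; each sp² =N– keeps its lone pair in-plane and puts one electron into the π system; the boron has an empty p orbital), so the π system is cyclic and fully conjugated.
Adding the contributions, 4 × 2 = 8 from the double-bond units + 0 from the BH atom = 8.
8 = 4(2); a planar, fully conjugated 4n system is antiaromatic.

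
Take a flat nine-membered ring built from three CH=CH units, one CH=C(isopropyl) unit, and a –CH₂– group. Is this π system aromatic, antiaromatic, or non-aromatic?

Non-aromatic

At the CH2 position, the tetrahedral CH₂ carbon is sp³ and has no p orbital in the ring π system; the ring's p-orbital overlap is broken there.
Hückel's rule only applies to fully conjugated rings, so this one is simply non-aromatic.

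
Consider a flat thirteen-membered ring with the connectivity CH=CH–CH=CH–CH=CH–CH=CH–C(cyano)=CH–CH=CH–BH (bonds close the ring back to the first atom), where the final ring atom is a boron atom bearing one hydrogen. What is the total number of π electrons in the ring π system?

All ring atoms are sp² and supply a p orbital to the ring (the double-bond atoms are sp², each contributing one p electron; the boron has an empty p orbital); the conjugation is uninterrupted.
π-electron count: 6 × 2 = 12 from the double-bond units + 0 from the BH atom = 12.

12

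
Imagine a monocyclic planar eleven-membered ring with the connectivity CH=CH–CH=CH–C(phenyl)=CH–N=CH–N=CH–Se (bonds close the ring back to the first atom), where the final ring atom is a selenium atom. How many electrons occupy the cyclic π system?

12

The p orbitals form a continuous loop: each doubly-bonded ring atom is sp² with one p-orbital electron; the doubly-bonded nitrogens are pyridine-type — their lone pairs lie in the ring plane, leaving one electron in the p orbital; the selenium donates one lone pair from its p orbital. The ring is fully conjugated.
Tallying contributions gives 5 × 2 = 10 from the double-bond units + 2 from the Se atom = 12.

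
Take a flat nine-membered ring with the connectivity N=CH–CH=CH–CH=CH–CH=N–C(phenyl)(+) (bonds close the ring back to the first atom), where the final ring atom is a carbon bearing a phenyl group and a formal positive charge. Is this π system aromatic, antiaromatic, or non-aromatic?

Every ring atom contributes a p orbital perpendicular to the ring (each doubly-bonded ring atom is sp² with one p-orbital electron; each sp² =N– keeps its lone pair in-plane and puts one electron into the π system; the carbocation has an empty p orbital), so the π system is cyclic and fully conjugated.
Adding the contributions, 4 × 2 = 8 from the double-bond units + 0 from the C(phenyl)(+) atom = 8.
A 4n π count (8, n = 2) in a planar conjugated ring means antiaromatic.

Antiaromatic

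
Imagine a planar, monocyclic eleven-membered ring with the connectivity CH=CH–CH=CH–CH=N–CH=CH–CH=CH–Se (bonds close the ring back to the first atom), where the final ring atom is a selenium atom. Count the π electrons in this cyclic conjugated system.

All ring atoms are sp² and supply a p orbital to the ring (every atom in a ring double bond is sp² and brings one electron to the p orbital; each sp² =N– keeps its lone pair in-plane and puts one electron into the π system; the selenium donates one lone pair from its p orbital); the conjugation is uninterrupted.
Tallying contributions gives 5 × 2 = 10 from the double-bond units + 2 from the Se atom = 12.

12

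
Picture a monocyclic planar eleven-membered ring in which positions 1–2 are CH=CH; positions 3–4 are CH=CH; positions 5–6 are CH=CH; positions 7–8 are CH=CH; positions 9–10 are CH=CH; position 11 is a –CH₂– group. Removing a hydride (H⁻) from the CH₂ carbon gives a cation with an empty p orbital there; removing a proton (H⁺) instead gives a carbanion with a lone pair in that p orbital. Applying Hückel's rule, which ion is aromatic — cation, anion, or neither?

The cation

In both ions every ring atom is sp² and contributes a p orbital, so both rings are fully conjugated.
Cation: 5 × 2 + 0 = 10 π electrons → 4(2)+2, aromatic.
Anion: 5 × 2 + 2 = 12 π electrons → 4(3), antiaromatic.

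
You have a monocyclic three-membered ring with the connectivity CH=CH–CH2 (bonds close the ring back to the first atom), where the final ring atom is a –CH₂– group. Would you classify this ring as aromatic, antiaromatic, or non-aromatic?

Non-aromatic

At the CH2 position, the tetrahedral CH₂ carbon is sp³ and has no p orbital in the ring π system; the ring's p-orbital overlap is broken there.
A ring that is not fully conjugated cannot be aromatic or antiaromatic regardless of its π-electron count.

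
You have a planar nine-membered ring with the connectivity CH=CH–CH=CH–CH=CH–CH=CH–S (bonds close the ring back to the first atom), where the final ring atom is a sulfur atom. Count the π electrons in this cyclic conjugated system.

All ring atoms are sp² and supply a p orbital to the ring (the double-bond atoms are sp², each contributing one p electron; the sulfur donates one lone pair from its p orbital); the conjugation is uninterrupted.
π-electron count: 4 × 2 = 8 from the double-bond units + 2 from the S atom = 10.

10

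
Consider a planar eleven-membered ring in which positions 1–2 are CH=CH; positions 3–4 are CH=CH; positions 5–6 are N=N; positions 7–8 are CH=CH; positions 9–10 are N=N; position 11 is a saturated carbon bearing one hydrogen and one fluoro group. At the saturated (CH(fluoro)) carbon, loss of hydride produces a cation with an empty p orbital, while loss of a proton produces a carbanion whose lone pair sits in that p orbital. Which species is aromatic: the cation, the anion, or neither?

The cation

In either ion the ring is fully conjugated: every atom, including the new sp² carbon, supplies a p orbital.
Cation: 5 × 2 + 0 = 10 π electrons → 4(2)+2, aromatic.
Anion: 5 × 2 + 2 = 12 π electrons → 4(3), antiaromatic.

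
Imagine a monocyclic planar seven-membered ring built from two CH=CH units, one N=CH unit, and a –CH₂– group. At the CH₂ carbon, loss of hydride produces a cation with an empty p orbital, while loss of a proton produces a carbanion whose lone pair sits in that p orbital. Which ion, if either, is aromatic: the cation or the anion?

Once that carbon is sp², every ring atom has a p orbital and both ions are fully conjugated.
Cation: 3 × 2 + 0 = 6 π electrons → 4(1)+2, aromatic.
Anion: 3 × 2 + 2 = 8 π electrons → 4(2), antiaromatic.

The cation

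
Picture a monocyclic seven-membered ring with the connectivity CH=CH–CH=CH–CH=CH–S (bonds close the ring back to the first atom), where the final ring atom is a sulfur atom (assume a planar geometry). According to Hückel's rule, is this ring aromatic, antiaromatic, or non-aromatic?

Antiaromatic

All ring atoms are sp² and supply a p orbital to the ring (the double-bond atoms are sp², each contributing one p electron; the sulfur donates one lone pair from its p orbital); the conjugation is uninterrupted.
Tallying contributions gives 3 × 2 = 6 from the double-bond units + 2 from the S atom = 8.
8 is a 4n count (n = 2), so the planar conjugated ring is antiaromatic.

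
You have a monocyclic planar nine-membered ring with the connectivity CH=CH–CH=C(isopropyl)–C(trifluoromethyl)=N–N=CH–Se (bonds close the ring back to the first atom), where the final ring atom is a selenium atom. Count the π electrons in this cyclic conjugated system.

10

Every ring atom contributes a p orbital perpendicular to the ring (the double-bond atoms are sp², each contributing one p electron; each =N– nitrogen is pyridine-type (lone pair in the sp² plane, one electron in the p orbital); the selenium donates one lone pair from its p orbital), so the π system is cyclic and fully conjugated.
Tallying contributions gives 4 × 2 = 8 from the double-bond units + 2 from the Se atom = 10.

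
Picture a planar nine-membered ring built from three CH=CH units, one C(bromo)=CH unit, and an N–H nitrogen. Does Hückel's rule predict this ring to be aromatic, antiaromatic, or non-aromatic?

Check conjugation: the double-bond atoms are sp², each contributing one p electron; the pyrrole-type nitrogen donates its lone pair from the p orbital — every position has a p orbital, so the cyclic π system is continuous.
Counting π electrons: 4 × 2 = 8 from the double-bond units + 2 from the NH atom = 10.
10 = 4(2) + 2, which satisfies Hückel's 4n+2 rule.

Aromatic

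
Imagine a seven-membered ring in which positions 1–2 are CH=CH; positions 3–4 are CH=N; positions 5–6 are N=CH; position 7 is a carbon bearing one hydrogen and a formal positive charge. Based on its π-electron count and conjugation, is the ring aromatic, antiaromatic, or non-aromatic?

Check conjugation: the double-bond atoms are sp², each contributing one p electron; each =N– nitrogen is pyridine-type (lone pair in the sp² plane, one electron in the p orbital); the carbocation has an empty p orbital — every position has a p orbital, so the cyclic π system is continuous.
Counting π electrons: 3 × 2 = 6 from the double-bond units + 0 from the CH(+) atom = 6.
With 6 π electrons (n = 1), the Hückel 4n+2 condition holds.

Aromatic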